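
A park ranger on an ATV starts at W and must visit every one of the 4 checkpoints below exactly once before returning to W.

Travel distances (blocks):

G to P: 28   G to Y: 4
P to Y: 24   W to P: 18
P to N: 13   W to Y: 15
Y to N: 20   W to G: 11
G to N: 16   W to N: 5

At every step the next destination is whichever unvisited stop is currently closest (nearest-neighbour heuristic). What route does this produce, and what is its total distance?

From W: distances to unvisited — N=5, G=11, Y=15, P=18. Nearest is N (5).
From N: distances to unvisited — P=13, G=16, Y=20. Nearest is P (13).
From P: distances to unvisited — Y=24, G=28. Nearest is Y (24).
From Y: distances to unvisited — G=4. Nearest is G (4).
Return G→W: 11.
Total = 5 + 13 + 24 + 4 + 11 = 57.

Total distance 57 blocks via the nearest-neighbour route W → N → P → Y → G → W.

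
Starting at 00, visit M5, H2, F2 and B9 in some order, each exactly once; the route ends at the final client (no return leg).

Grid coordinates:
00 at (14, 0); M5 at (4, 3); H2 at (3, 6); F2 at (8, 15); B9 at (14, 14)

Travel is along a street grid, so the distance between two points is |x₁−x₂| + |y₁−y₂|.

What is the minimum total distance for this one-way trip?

38 — the minimum one-way total.

There are 4! = 24 possible orderings.
00 - M5 - H2 - F2 - B9: 13+4+14+7 = 38
00 - M5 - H2 - B9 - F2: 13+4+19+7 = 43
00 - M5 - F2 - H2 - B9: 13+16+14+19 = 62
00 - M5 - F2 - B9 - H2: 13+16+7+19 = 55
00 - M5 - B9 - H2 - F2: 13+21+19+14 = 67
00 - M5 - B9 - F2 - H2: 13+21+7+14 = 55
00 - H2 - M5 - F2 - B9: 17+4+16+7 = 44
00 - H2 - M5 - B9 - F2: 17+4+21+7 = 49
00 - H2 - F2 - M5 - B9: 17+14+16+21 = 68
00 - H2 - F2 - B9 - M5: 17+14+7+21 = 59
00 - H2 - B9 - M5 - F2: 17+19+21+16 = 73
00 - H2 - B9 - F2 - M5: 17+19+7+16 = 59
00 - F2 - M5 - H2 - B9: 21+16+4+19 = 60
00 - F2 - M5 - B9 - H2: 21+16+21+19 = 77
… (10 more)
The minimum is 38.
One shortest path: 00 → M5 → H2 → F2 → B9.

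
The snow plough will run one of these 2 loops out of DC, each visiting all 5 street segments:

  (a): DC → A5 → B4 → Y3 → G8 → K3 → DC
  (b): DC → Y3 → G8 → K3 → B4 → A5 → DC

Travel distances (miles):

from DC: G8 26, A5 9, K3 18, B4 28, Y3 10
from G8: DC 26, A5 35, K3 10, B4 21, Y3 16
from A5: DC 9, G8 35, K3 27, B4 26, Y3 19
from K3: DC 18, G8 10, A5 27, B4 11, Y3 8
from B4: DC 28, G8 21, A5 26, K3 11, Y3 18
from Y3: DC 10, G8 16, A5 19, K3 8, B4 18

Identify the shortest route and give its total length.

82 miles — (b) is the shortest.

(a): 9 + 26 + 18 + 16 + 10 + 18 = 97
(b): 10 + 16 + 10 + 11 + 26 + 9 = 82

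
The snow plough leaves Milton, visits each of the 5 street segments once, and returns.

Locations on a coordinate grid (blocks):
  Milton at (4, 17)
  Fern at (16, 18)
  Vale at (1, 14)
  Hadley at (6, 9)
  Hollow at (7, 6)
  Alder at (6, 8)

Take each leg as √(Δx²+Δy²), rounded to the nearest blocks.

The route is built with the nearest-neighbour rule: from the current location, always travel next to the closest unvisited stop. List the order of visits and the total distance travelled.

At Milton the remaining stops are Vale 4, Hadley 8, Alder 9, Hollow 11, Fern 12; go to Vale.
At Vale the remaining stops are Hadley 7, Alder 8, Hollow 10, Fern 16; go to Hadley.
At Hadley the remaining stops are Alder 1, Hollow 3, Fern 13; go to Alder.
At Alder the remaining stops are Hollow 2, Fern 14; go to Hollow.
At Hollow the remaining stops are Fern 15; go to Fern.
Return Fern→Milton: 12.
Total = 4 + 7 + 1 + 2 + 15 + 12 = 41.

Total distance 41 blocks via the nearest-neighbour route Milton → Vale → Hadley → Alder → Hollow → Fern → Milton.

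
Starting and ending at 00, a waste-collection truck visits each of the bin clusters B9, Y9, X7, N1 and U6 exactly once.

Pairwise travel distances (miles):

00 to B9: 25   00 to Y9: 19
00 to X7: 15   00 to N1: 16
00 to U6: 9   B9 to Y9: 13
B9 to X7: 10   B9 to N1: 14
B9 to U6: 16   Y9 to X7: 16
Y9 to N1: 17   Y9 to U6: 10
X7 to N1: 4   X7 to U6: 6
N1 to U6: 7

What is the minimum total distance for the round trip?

There are 60 distinct closed tours to check (reversals are equivalent).
00-B9-Y9-X7-N1-U6-00: 25+13+16+4+7+9 = 74
00-B9-Y9-X7-U6-N1-00: 25+13+16+6+7+16 = 83
00-B9-Y9-N1-X7-U6-00: 25+13+17+4+6+9 = 74
00-B9-Y9-N1-U6-X7-00: 25+13+17+7+6+15 = 83
00-B9-Y9-U6-X7-N1-00: 25+13+10+6+4+16 = 74
00-B9-Y9-U6-N1-X7-00: 25+13+10+7+4+15 = 74
00-B9-X7-Y9-N1-U6-00: 25+10+16+17+7+9 = 84
00-B9-X7-Y9-U6-N1-00: 25+10+16+10+7+16 = 84
00-B9-X7-N1-Y9-U6-00: 25+10+4+17+10+9 = 75
00-B9-X7-N1-U6-Y9-00: 25+10+4+7+10+19 = 75
00-B9-X7-U6-Y9-N1-00: 25+10+6+10+17+16 = 84
00-B9-X7-U6-N1-Y9-00: 25+10+6+7+17+19 = 84
00-B9-N1-Y9-X7-U6-00: 25+14+17+16+6+9 = 87
00-B9-N1-Y9-U6-X7-00: 25+14+17+10+6+15 = 87
… (46 more)
00-Y9-B9-X7-N1-U6-00: 19+13+10+4+7+9 = 62  ← best
The minimum is 62.
One optimal route: 00 → Y9 → B9 → X7 → N1 → U6 → 00 (or its reverse).

62 miles — the shortest possible round trip.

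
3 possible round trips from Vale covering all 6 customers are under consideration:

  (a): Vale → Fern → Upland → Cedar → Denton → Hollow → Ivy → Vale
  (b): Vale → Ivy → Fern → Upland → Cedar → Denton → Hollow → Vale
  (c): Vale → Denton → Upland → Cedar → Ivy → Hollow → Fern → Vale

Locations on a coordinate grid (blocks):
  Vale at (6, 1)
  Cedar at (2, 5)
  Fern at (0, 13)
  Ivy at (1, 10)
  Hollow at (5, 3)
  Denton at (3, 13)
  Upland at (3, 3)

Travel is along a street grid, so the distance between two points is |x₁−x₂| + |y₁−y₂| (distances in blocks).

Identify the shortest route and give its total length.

(a): 18 + 13 + 3 + 9 + 12 + 11 + 14 = 80
(b): 14 + 4 + 13 + 3 + 9 + 12 + 3 = 58
(c): 15 + 10 + 3 + 6 + 11 + 15 + 18 = 78

58 blocks — (b) is the shortest.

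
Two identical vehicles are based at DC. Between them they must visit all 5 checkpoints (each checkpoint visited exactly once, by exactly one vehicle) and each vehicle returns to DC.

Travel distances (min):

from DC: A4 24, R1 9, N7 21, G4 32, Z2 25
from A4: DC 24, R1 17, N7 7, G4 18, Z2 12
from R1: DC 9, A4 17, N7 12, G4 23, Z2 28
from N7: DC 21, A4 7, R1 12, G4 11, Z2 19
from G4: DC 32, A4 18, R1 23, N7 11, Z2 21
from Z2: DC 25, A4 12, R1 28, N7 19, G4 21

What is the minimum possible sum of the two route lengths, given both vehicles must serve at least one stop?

There are 2^4 − 1 = 15 ways to divide the 5 stops into two non-empty groups. For each, the best each vehicle can do is its own shortest tour through its group:
  {A4} + {R1, N7, G4, Z2}: 48 + 78 = 126
  {R1} + {A4, N7, G4, Z2}: 18 + 87 = 105
  {A4, R1} + {N7, G4, Z2}: 50 + 78 = 128
  {N7} + {A4, R1, G4, Z2}: 42 + 87 = 129
  {A4, N7} + {R1, G4, Z2}: 52 + 78 = 130
  {R1, N7} + {A4, G4, Z2}: 42 + 87 = 129
  … (15 splits in total)
Best: vehicle 1 DC → R1 → DC = 18; vehicle 2 DC → N7 → G4 → A4 → Z2 → DC = 87; combined 105.

Minimum combined distance: 105 min.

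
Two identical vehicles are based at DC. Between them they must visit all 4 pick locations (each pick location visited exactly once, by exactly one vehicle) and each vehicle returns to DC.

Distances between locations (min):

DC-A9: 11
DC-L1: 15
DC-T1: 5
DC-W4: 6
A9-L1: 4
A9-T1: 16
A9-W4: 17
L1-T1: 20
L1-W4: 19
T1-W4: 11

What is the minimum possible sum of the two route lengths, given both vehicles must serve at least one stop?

50 min — the smallest possible combined total.

Try each way of splitting the stops between the two vehicles (each non-empty) and, for each split, find the best tour for each vehicle:
  {A9} + {L1, T1, W4}: 22 + 50 = 72
  {L1} + {A9, T1, W4}: 30 + 44 = 74
  {A9, L1} + {T1, W4}: 30 + 22 = 52
  {T1} + {A9, L1, W4}: 10 + 40 = 50
  {A9, T1} + {L1, W4}: 32 + 40 = 72
  {L1, T1} + {A9, W4}: 40 + 34 = 74
  … (7 splits in total)
Best: vehicle 1 DC → T1 → DC = 10; vehicle 2 DC → A9 → L1 → W4 → DC = 40; combined 50.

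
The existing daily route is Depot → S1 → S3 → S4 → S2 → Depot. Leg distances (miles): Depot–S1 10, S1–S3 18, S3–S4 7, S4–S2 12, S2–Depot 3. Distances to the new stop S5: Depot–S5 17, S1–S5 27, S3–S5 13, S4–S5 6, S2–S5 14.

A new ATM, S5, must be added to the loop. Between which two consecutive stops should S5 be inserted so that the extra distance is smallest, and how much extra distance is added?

Minimum extra distance: 8 miles, inserting S5 between S4 and S2.

Insertion cost between consecutive stops i–j is d(i,S5) + d(S5,j) − d(i,j):
  between Depot and S1: 17 + 27 − 10 = 34
  between S1 and S3: 27 + 13 − 18 = 22
  between S3 and S4: 13 + 6 − 7 = 12
  between S4 and S2: 6 + 14 − 12 = 8
  between S2 and Depot: 14 + 17 − 3 = 28
Cheapest insertion is between S4 and S2, adding 8.
New total = 50 + 8 = 58.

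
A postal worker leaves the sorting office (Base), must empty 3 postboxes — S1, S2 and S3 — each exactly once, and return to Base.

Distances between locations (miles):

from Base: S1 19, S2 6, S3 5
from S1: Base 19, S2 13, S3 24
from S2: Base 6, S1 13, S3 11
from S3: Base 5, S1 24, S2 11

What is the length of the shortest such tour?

There are 3 distinct closed tours to check (reversals are equivalent).
Base-S1-S2-S3-Base: 19+13+11+5 = 48
Base-S1-S3-S2-Base: 19+24+11+6 = 60
Base-S2-S1-S3-Base: 6+13+24+5 = 48
The minimum is 48.
One optimal route: Base → S1 → S2 → S3 → Base (or its reverse).

Shortest round trip = 48 miles.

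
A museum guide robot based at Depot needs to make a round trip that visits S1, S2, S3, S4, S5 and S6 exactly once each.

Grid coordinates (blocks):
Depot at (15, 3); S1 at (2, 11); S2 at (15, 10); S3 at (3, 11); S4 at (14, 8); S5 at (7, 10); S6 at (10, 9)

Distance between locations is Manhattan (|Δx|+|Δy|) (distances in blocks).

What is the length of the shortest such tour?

42 blocks — the shortest possible round trip.

With 6 stops there are 6!/2 = 360 distinct round trips (a route and its reverse cost the same).
Depot - S1 - S2 - S3 - S4 - S5 - S6 - Depot: 21+14+13+14+9+4+11 = 86
Depot - S1 - S2 - S3 - S4 - S6 - S5 - Depot: 21+14+13+14+5+4+15 = 86
Depot - S1 - S2 - S3 - S5 - S4 - S6 - Depot: 21+14+13+5+9+5+11 = 78
Depot - S1 - S2 - S3 - S5 - S6 - S4 - Depot: 21+14+13+5+4+5+6 = 68
Depot - S1 - S2 - S3 - S6 - S4 - S5 - Depot: 21+14+13+9+5+9+15 = 86
Depot - S1 - S2 - S3 - S6 - S5 - S4 - Depot: 21+14+13+9+4+9+6 = 76
Depot - S1 - S2 - S4 - S3 - S5 - S6 - Depot: 21+14+3+14+5+4+11 = 72
Depot - S1 - S2 - S4 - S3 - S6 - S5 - Depot: 21+14+3+14+9+4+15 = 80
… (352 more)
Depot - S2 - S1 - S3 - S5 - S6 - S4 - Depot: 7+14+1+5+4+5+6 = 42  ← best
The minimum is 42.
One optimal route: Depot → S2 → S1 → S3 → S5 → S6 → S4 → Depot (or its reverse).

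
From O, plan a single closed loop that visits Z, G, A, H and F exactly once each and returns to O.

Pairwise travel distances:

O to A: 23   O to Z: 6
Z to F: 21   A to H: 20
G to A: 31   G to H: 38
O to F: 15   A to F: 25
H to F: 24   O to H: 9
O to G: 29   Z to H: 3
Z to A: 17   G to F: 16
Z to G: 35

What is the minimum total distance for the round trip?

With 5 stops there are 5!/2 = 60 distinct round trips (a route and its reverse cost the same).
O-Z-G-A-H-F-O: 6+35+31+20+24+15 = 131
O-Z-G-A-F-H-O: 6+35+31+25+24+9 = 130
O-Z-G-H-A-F-O: 6+35+38+20+25+15 = 139
O-Z-G-H-F-A-O: 6+35+38+24+25+23 = 151
O-Z-G-F-A-H-O: 6+35+16+25+20+9 = 111
O-Z-G-F-H-A-O: 6+35+16+24+20+23 = 124
O-Z-A-G-H-F-O: 6+17+31+38+24+15 = 131
O-Z-A-G-F-H-O: 6+17+31+16+24+9 = 103
O-Z-A-H-G-F-O: 6+17+20+38+16+15 = 112
O-Z-A-H-F-G-O: 6+17+20+24+16+29 = 112
O-Z-A-F-G-H-O: 6+17+25+16+38+9 = 111
O-Z-A-F-H-G-O: 6+17+25+24+38+29 = 139
O-Z-H-G-A-F-O: 6+3+38+31+25+15 = 118
O-Z-H-G-F-A-O: 6+3+38+16+25+23 = 111
… (46 more)
O-Z-H-A-G-F-O: 6+3+20+31+16+15 = 91  ← best
The minimum is 91.
One optimal route: O → Z → H → A → G → F → O (or its reverse).

Minimum total distance: 91.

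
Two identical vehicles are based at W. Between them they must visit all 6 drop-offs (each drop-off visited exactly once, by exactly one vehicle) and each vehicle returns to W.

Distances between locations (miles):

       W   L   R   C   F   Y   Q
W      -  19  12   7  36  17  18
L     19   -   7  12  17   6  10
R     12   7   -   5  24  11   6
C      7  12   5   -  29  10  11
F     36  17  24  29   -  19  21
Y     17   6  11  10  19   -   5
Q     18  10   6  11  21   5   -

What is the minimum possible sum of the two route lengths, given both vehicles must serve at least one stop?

Minimum combined distance: 92 miles.

Try each way of splitting the stops between the two vehicles (each non-empty) and, for each split, find the best tour for each vehicle:
  {L} + {R, C, F, Y, Q}: 38 + 75 = 113
  {R} + {L, C, F, Y, Q}: 24 + 78 = 102
  {L, R} + {C, F, Y, Q}: 38 + 75 = 113
  {C} + {L, R, F, Y, Q}: 14 + 78 = 92
  {L, C} + {R, F, Y, Q}: 38 + 75 = 113
  {R, C} + {L, F, Y, Q}: 24 + 78 = 102
  … (31 splits in total)
Best: vehicle 1 W → C → W = 14; vehicle 2 W → L → F → Y → Q → R → W = 78; combined 92.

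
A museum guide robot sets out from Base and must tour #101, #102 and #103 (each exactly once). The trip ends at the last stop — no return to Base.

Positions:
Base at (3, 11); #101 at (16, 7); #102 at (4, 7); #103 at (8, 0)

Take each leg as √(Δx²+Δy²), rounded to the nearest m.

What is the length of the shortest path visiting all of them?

There are 3! = 6 possible orderings.
Base → #101 → #102 → #103: 14+12+8 = 34
Base → #101 → #103 → #102: 14+11+8 = 33
Base → #102 → #101 → #103: 4+12+11 = 27
Base → #102 → #103 → #101: 4+8+11 = 23
Base → #103 → #101 → #102: 12+11+12 = 35
Base → #103 → #102 → #101: 12+8+12 = 32
The minimum is 23.
One shortest path: Base → #102 → #103 → #101.

23 m — the minimum one-way total.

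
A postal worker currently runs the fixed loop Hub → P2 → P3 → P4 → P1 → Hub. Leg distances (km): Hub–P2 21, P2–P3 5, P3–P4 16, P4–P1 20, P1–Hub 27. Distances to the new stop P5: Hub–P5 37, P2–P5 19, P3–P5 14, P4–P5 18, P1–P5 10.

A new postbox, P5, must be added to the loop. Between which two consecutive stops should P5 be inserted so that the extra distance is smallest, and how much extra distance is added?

Minimum extra distance: 8 km, inserting P5 between P4 and P1.

Insertion cost between consecutive stops i–j is d(i,P5) + d(P5,j) − d(i,j):
  between Hub and P2: 37 + 19 − 21 = 35
  between P2 and P3: 19 + 14 − 5 = 28
  between P3 and P4: 14 + 18 − 16 = 16
  between P4 and P1: 18 + 10 − 20 = 8
  between P1 and Hub: 10 + 37 − 27 = 20
Cheapest insertion is between P4 and P1, adding 8.
New total = 89 + 8 = 97.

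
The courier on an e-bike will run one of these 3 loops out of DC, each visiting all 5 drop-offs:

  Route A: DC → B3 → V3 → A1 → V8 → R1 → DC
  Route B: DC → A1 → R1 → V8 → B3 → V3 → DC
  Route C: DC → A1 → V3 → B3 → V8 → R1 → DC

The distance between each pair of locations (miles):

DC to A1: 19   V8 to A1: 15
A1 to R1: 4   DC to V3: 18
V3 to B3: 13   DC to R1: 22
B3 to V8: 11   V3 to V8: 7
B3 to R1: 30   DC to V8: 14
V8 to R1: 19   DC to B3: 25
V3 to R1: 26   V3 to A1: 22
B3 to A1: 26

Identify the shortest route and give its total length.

Shortest is Route B, total 84 miles.

Route A: 25 + 13 + 22 + 15 + 19 + 22 = 116
Route B: 19 + 4 + 19 + 11 + 13 + 18 = 84
Route C: 19 + 22 + 13 + 11 + 19 + 22 = 106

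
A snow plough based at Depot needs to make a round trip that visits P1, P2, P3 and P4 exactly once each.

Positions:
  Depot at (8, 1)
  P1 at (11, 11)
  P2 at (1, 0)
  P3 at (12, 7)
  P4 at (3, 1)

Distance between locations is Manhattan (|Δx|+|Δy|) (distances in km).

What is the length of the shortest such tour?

There are 12 distinct closed tours to check (reversals are equivalent).
Depot → P1 → P2 → P3 → P4 → Depot: 13+21+18+15+5 = 72
Depot → P1 → P2 → P4 → P3 → Depot: 13+21+3+15+10 = 62
Depot → P1 → P3 → P2 → P4 → Depot: 13+5+18+3+5 = 44
Depot → P1 → P3 → P4 → P2 → Depot: 13+5+15+3+8 = 44
Depot → P1 → P4 → P2 → P3 → Depot: 13+18+3+18+10 = 62
Depot → P1 → P4 → P3 → P2 → Depot: 13+18+15+18+8 = 72
Depot → P2 → P1 → P3 → P4 → Depot: 8+21+5+15+5 = 54
Depot → P2 → P1 → P4 → P3 → Depot: 8+21+18+15+10 = 72
Depot → P2 → P3 → P1 → P4 → Depot: 8+18+5+18+5 = 54
Depot → P2 → P4 → P1 → P3 → Depot: 8+3+18+5+10 = 44
Depot → P3 → P1 → P2 → P4 → Depot: 10+5+21+3+5 = 44
Depot → P3 → P2 → P1 → P4 → Depot: 10+18+21+18+5 = 72
The minimum is 44.
One optimal route: Depot → P1 → P3 → P2 → P4 → Depot (or its reverse).

44 km — the shortest possible round trip.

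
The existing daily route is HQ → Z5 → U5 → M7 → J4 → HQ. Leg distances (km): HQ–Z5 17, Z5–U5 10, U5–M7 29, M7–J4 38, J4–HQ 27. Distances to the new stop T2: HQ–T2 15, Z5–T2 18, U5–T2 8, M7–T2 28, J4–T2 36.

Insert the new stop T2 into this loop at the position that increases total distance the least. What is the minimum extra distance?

Minimum extra distance: 7 km, inserting T2 between U5 and M7.

Insertion cost between consecutive stops i–j is d(i,T2) + d(T2,j) − d(i,j):
  between HQ and Z5: 15 + 18 − 17 = 16
  between Z5 and U5: 18 + 8 − 10 = 16
  between U5 and M7: 8 + 28 − 29 = 7
  between M7 and J4: 28 + 36 − 38 = 26
  between J4 and HQ: 36 + 15 − 27 = 24
Cheapest insertion is between U5 and M7, adding 7.
New total = 121 + 7 = 128.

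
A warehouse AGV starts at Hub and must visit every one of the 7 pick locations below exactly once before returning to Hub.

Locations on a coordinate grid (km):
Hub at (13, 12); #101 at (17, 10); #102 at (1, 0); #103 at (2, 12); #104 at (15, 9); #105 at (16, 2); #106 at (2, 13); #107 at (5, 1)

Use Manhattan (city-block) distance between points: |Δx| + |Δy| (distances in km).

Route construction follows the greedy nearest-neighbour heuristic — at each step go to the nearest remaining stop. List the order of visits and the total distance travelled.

From Hub: distances to unvisited — #104=5, #101=6, #103=11, #106=12, #105=13, #107=19, #102=24. Nearest is #104 (5).
From #104: distances to unvisited — #101=3, #105=8, #103=16, #106=17, #107=18, #102=23. Nearest is #101 (3).
From #101: distances to unvisited — #105=9, #103=17, #106=18, #107=21, #102=26. Nearest is #105 (9).
From #105: distances to unvisited — #107=12, #102=17, #103=24, #106=25. Nearest is #107 (12).
From #107: distances to unvisited — #102=5, #103=14, #106=15. Nearest is #102 (5).
From #102: distances to unvisited — #103=13, #106=14. Nearest is #103 (13).
From #103: distances to unvisited — #106=1. Nearest is #106 (1).
Return #106→Hub: 12.
Total = 5 + 3 + 9 + 12 + 5 + 13 + 1 + 12 = 60.

Total distance 60 km via the nearest-neighbour route Hub → #104 → #101 → #105 → #107 → #102 → #103 → #106 → Hub.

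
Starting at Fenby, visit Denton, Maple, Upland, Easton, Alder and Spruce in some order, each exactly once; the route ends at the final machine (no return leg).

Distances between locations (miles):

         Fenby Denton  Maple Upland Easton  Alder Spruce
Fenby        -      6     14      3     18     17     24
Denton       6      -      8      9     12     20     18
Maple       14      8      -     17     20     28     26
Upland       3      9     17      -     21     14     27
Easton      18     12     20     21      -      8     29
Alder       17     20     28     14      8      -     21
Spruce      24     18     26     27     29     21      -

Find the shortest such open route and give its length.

There are 6! = 720 possible orderings.
Fenby - Denton - Maple - Upland - Easton - Alder - Spruce: 6+8+17+21+8+21 = 81
Fenby - Denton - Maple - Upland - Easton - Spruce - Alder: 6+8+17+21+29+21 = 102
Fenby - Denton - Maple - Upland - Alder - Easton - Spruce: 6+8+17+14+8+29 = 82
Fenby - Denton - Maple - Upland - Alder - Spruce - Easton: 6+8+17+14+21+29 = 95
Fenby - Denton - Maple - Upland - Spruce - Easton - Alder: 6+8+17+27+29+8 = 95
Fenby - Denton - Maple - Upland - Spruce - Alder - Easton: 6+8+17+27+21+8 = 87
Fenby - Denton - Maple - Easton - Upland - Alder - Spruce: 6+8+20+21+14+21 = 90
Fenby - Denton - Maple - Easton - Upland - Spruce - Alder: 6+8+20+21+27+21 = 103
… (712 more)
Fenby - Upland - Denton - Maple - Easton - Alder - Spruce: 3+9+8+20+8+21 = 69  ← best
The minimum is 69.
One shortest path: Fenby → Upland → Denton → Maple → Easton → Alder → Spruce.

Minimum one-way distance = 69 miles.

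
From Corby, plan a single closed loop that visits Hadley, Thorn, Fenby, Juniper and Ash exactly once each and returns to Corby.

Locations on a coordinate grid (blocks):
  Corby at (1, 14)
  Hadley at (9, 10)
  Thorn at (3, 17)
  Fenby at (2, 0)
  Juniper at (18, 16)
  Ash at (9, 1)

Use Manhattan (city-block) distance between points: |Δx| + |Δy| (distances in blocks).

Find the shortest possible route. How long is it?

There are 60 distinct closed tours to check (reversals are equivalent).
Corby - Hadley - Thorn - Fenby - Juniper - Ash - Corby: 12+13+18+32+24+21 = 120
Corby - Hadley - Thorn - Fenby - Ash - Juniper - Corby: 12+13+18+8+24+19 = 94
Corby - Hadley - Thorn - Juniper - Fenby - Ash - Corby: 12+13+16+32+8+21 = 102
Corby - Hadley - Thorn - Juniper - Ash - Fenby - Corby: 12+13+16+24+8+15 = 88
Corby - Hadley - Thorn - Ash - Fenby - Juniper - Corby: 12+13+22+8+32+19 = 106
Corby - Hadley - Thorn - Ash - Juniper - Fenby - Corby: 12+13+22+24+32+15 = 118
Corby - Hadley - Fenby - Thorn - Juniper - Ash - Corby: 12+17+18+16+24+21 = 108
Corby - Hadley - Fenby - Thorn - Ash - Juniper - Corby: 12+17+18+22+24+19 = 112
Corby - Hadley - Fenby - Juniper - Thorn - Ash - Corby: 12+17+32+16+22+21 = 120
Corby - Hadley - Fenby - Juniper - Ash - Thorn - Corby: 12+17+32+24+22+5 = 112
Corby - Hadley - Fenby - Ash - Thorn - Juniper - Corby: 12+17+8+22+16+19 = 94
Corby - Hadley - Fenby - Ash - Juniper - Thorn - Corby: 12+17+8+24+16+5 = 82
Corby - Hadley - Juniper - Thorn - Fenby - Ash - Corby: 12+15+16+18+8+21 = 90
Corby - Hadley - Juniper - Thorn - Ash - Fenby - Corby: 12+15+16+22+8+15 = 88
… (46 more)
Corby - Thorn - Juniper - Hadley - Ash - Fenby - Corby: 5+16+15+9+8+15 = 68  ← best
The minimum is 68.
One optimal route: Corby → Thorn → Juniper → Hadley → Ash → Fenby → Corby (or its reverse).

Shortest round trip = 68 blocks.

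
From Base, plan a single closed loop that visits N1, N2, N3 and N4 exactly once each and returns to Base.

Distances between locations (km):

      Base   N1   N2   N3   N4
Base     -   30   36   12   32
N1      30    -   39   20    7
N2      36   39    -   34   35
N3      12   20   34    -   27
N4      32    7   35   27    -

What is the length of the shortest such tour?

Base → N1 → N2 → N3 → N4 → Base: 30+39+34+27+32 = 162
Base → N1 → N2 → N4 → N3 → Base: 30+39+35+27+12 = 143
Base → N1 → N3 → N2 → N4 → Base: 30+20+34+35+32 = 151
Base → N1 → N3 → N4 → N2 → Base: 30+20+27+35+36 = 148
Base → N1 → N4 → N2 → N3 → Base: 30+7+35+34+12 = 118
Base → N1 → N4 → N3 → N2 → Base: 30+7+27+34+36 = 134
Base → N2 → N1 → N3 → N4 → Base: 36+39+20+27+32 = 154
Base → N2 → N1 → N4 → N3 → Base: 36+39+7+27+12 = 121
Base → N2 → N3 → N1 → N4 → Base: 36+34+20+7+32 = 129
Base → N2 → N4 → N1 → N3 → Base: 36+35+7+20+12 = 110
Base → N3 → N1 → N2 → N4 → Base: 12+20+39+35+32 = 138
Base → N3 → N2 → N1 → N4 → Base: 12+34+39+7+32 = 124
The minimum is 110.
One optimal route: Base → N2 → N4 → N1 → N3 → Base (or its reverse).

Shortest round trip = 110 km.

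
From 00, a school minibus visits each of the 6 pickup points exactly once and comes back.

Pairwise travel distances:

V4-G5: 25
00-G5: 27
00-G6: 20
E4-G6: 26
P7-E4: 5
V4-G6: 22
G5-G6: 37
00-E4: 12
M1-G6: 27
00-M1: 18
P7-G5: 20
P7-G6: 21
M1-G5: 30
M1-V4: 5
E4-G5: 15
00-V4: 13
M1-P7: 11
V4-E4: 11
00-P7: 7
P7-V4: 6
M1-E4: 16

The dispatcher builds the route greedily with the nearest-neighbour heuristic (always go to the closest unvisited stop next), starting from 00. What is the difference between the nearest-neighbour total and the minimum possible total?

Excess over optimum: 15.

From 00: P7=7, E4=12, V4=13, M1=18, G6=20, G5=27 → choose P7 (7).
From P7: E4=5, V4=6, M1=11, G5=20, G6=21 → choose E4 (5).
From E4: V4=11, G5=15, M1=16, G6=26 → choose V4 (11).
From V4: M1=5, G6=22, G5=25 → choose M1 (5).
From M1: G6=27, G5=30 → choose G6 (27).
From G6: G5=37 → choose G5 (37).
NN route 00 → P7 → E4 → V4 → M1 → G6 → G5 → 00 costs 119.
Optimal: 00 → P7 → E4 → G5 → M1 → V4 → G6 → 00 costs 104 (by enumerating all 360 distinct tours).
Excess = 119 − 104 = 15.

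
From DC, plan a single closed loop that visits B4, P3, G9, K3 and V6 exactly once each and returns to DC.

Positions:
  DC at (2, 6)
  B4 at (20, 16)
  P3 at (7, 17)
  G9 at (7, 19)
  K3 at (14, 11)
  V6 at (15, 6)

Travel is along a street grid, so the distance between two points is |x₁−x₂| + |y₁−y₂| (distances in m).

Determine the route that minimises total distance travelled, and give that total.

With 5 stops there are 5!/2 = 60 distinct round trips (a route and its reverse cost the same).
DC-B4-P3-G9-K3-V6-DC: 28+14+2+15+6+13 = 78
DC-B4-P3-G9-V6-K3-DC: 28+14+2+21+6+17 = 88
DC-B4-P3-K3-G9-V6-DC: 28+14+13+15+21+13 = 104
DC-B4-P3-K3-V6-G9-DC: 28+14+13+6+21+18 = 100
DC-B4-P3-V6-G9-K3-DC: 28+14+19+21+15+17 = 114
DC-B4-P3-V6-K3-G9-DC: 28+14+19+6+15+18 = 100
DC-B4-G9-P3-K3-V6-DC: 28+16+2+13+6+13 = 78
DC-B4-G9-P3-V6-K3-DC: 28+16+2+19+6+17 = 88
DC-B4-G9-K3-P3-V6-DC: 28+16+15+13+19+13 = 104
DC-B4-G9-K3-V6-P3-DC: 28+16+15+6+19+16 = 100
DC-B4-G9-V6-P3-K3-DC: 28+16+21+19+13+17 = 114
DC-B4-G9-V6-K3-P3-DC: 28+16+21+6+13+16 = 100
DC-B4-K3-P3-G9-V6-DC: 28+11+13+2+21+13 = 88
DC-B4-K3-P3-V6-G9-DC: 28+11+13+19+21+18 = 110
… (46 more)
DC-P3-G9-B4-K3-V6-DC: 16+2+16+11+6+13 = 64  ← best
The minimum is 64.
One optimal route: DC → P3 → G9 → B4 → K3 → V6 → DC (or its reverse).

Minimum total distance: 64 m.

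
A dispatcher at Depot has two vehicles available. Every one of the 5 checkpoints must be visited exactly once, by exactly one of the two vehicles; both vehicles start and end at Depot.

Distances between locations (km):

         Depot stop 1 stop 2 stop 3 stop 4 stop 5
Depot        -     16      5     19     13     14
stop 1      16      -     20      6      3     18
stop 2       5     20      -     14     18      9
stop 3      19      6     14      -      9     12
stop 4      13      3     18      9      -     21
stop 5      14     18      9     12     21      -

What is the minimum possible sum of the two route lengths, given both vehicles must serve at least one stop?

Try each way of splitting the stops between the two vehicles (each non-empty) and, for each split, find the best tour for each vehicle:
  {stop 1} + {stop 2, stop 3, stop 4, stop 5}: 32 + 48 = 80
  {stop 2} + {stop 1, stop 3, stop 4, stop 5}: 10 + 48 = 58
  {stop 1, stop 2} + {stop 3, stop 4, stop 5}: 41 + 48 = 89
  {stop 3} + {stop 1, stop 2, stop 4, stop 5}: 38 + 48 = 86
  {stop 1, stop 3} + {stop 2, stop 4, stop 5}: 41 + 48 = 89
  {stop 2, stop 3} + {stop 1, stop 4, stop 5}: 38 + 48 = 86
  … (15 splits in total)
Best: vehicle 1 Depot → stop 2 → Depot = 10; vehicle 2 Depot → stop 4 → stop 1 → stop 3 → stop 5 → Depot = 48; combined 58.

Minimum combined distance: 58 km.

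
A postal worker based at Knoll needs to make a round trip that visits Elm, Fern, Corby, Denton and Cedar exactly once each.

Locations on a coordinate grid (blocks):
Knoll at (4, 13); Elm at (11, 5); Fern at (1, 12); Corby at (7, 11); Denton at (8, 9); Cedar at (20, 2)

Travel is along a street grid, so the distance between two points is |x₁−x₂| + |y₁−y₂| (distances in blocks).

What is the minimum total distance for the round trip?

Shortest round trip = 60 blocks.

There are 60 distinct closed tours to check (reversals are equivalent).
Knoll→Elm→Fern→Corby→Denton→Cedar→Knoll: 15+17+7+3+19+27 = 88
Knoll→Elm→Fern→Corby→Cedar→Denton→Knoll: 15+17+7+22+19+8 = 88
Knoll→Elm→Fern→Denton→Corby→Cedar→Knoll: 15+17+10+3+22+27 = 94
Knoll→Elm→Fern→Denton→Cedar→Corby→Knoll: 15+17+10+19+22+5 = 88
Knoll→Elm→Fern→Cedar→Corby→Denton→Knoll: 15+17+29+22+3+8 = 94
Knoll→Elm→Fern→Cedar→Denton→Corby→Knoll: 15+17+29+19+3+5 = 88
Knoll→Elm→Corby→Fern→Denton→Cedar→Knoll: 15+10+7+10+19+27 = 88
Knoll→Elm→Corby→Fern→Cedar→Denton→Knoll: 15+10+7+29+19+8 = 88
Knoll→Elm→Corby→Denton→Fern→Cedar→Knoll: 15+10+3+10+29+27 = 94
Knoll→Elm→Corby→Denton→Cedar→Fern→Knoll: 15+10+3+19+29+4 = 80
Knoll→Elm→Corby→Cedar→Fern→Denton→Knoll: 15+10+22+29+10+8 = 94
Knoll→Elm→Corby→Cedar→Denton→Fern→Knoll: 15+10+22+19+10+4 = 80
Knoll→Elm→Denton→Fern→Corby→Cedar→Knoll: 15+7+10+7+22+27 = 88
Knoll→Elm→Denton→Fern→Cedar→Corby→Knoll: 15+7+10+29+22+5 = 88
… (46 more)
Knoll→Elm→Cedar→Denton→Corby→Fern→Knoll: 15+12+19+3+7+4 = 60  ← best
The minimum is 60.
One optimal route: Knoll → Elm → Cedar → Denton → Corby → Fern → Knoll (or its reverse).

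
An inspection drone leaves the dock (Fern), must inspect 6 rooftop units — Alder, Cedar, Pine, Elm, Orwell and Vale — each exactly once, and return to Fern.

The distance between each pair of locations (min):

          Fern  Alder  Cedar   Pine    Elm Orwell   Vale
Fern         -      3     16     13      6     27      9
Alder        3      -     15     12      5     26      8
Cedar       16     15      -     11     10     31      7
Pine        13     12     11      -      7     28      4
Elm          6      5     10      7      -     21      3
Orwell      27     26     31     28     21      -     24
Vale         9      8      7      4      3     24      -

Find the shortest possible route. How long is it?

Shortest round trip = 84 min.

Fern→Alder→Cedar→Pine→Elm→Orwell→Vale→Fern: 3+15+11+7+21+24+9 = 90
Fern→Alder→Cedar→Pine→Elm→Vale→Orwell→Fern: 3+15+11+7+3+24+27 = 90
Fern→Alder→Cedar→Pine→Orwell→Elm→Vale→Fern: 3+15+11+28+21+3+9 = 90
Fern→Alder→Cedar→Pine→Orwell→Vale→Elm→Fern: 3+15+11+28+24+3+6 = 90
Fern→Alder→Cedar→Pine→Vale→Elm→Orwell→Fern: 3+15+11+4+3+21+27 = 84
Fern→Alder→Cedar→Pine→Vale→Orwell→Elm→Fern: 3+15+11+4+24+21+6 = 84
Fern→Alder→Cedar→Elm→Pine→Orwell→Vale→Fern: 3+15+10+7+28+24+9 = 96
Fern→Alder→Cedar→Elm→Pine→Vale→Orwell→Fern: 3+15+10+7+4+24+27 = 90
… (352 more)
The minimum is 84.
One optimal route: Fern → Alder → Cedar → Pine → Vale → Elm → Orwell → Fern (or its reverse).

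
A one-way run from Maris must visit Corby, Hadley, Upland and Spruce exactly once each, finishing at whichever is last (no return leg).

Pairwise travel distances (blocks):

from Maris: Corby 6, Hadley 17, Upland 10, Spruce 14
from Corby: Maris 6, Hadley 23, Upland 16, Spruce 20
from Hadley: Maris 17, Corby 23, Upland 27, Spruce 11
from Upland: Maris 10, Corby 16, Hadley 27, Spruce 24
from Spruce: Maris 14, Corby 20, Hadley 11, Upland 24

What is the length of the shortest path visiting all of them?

There are 4! = 24 possible orderings.
Maris - Corby - Hadley - Upland - Spruce: 6+23+27+24 = 80
Maris - Corby - Hadley - Spruce - Upland: 6+23+11+24 = 64
Maris - Corby - Upland - Hadley - Spruce: 6+16+27+11 = 60
Maris - Corby - Upland - Spruce - Hadley: 6+16+24+11 = 57
Maris - Corby - Spruce - Hadley - Upland: 6+20+11+27 = 64
Maris - Corby - Spruce - Upland - Hadley: 6+20+24+27 = 77
Maris - Hadley - Corby - Upland - Spruce: 17+23+16+24 = 80
Maris - Hadley - Corby - Spruce - Upland: 17+23+20+24 = 84
Maris - Hadley - Upland - Corby - Spruce: 17+27+16+20 = 80
Maris - Hadley - Upland - Spruce - Corby: 17+27+24+20 = 88
Maris - Hadley - Spruce - Corby - Upland: 17+11+20+16 = 64
Maris - Hadley - Spruce - Upland - Corby: 17+11+24+16 = 68
Maris - Upland - Corby - Hadley - Spruce: 10+16+23+11 = 60
Maris - Upland - Corby - Spruce - Hadley: 10+16+20+11 = 57
… (10 more)
The minimum is 57.
One shortest path: Maris → Corby → Upland → Spruce → Hadley.

Shortest open route: 57 blocks.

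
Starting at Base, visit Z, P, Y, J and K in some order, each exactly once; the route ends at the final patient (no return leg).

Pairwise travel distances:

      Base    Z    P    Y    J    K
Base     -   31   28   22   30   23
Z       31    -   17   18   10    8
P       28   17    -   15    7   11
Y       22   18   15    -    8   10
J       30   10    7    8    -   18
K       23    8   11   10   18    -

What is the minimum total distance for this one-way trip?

There are 5! = 120 possible orderings.
Base - Z - P - Y - J - K: 31+17+15+8+18 = 89
Base - Z - P - Y - K - J: 31+17+15+10+18 = 91
Base - Z - P - J - Y - K: 31+17+7+8+10 = 73
Base - Z - P - J - K - Y: 31+17+7+18+10 = 83
Base - Z - P - K - Y - J: 31+17+11+10+8 = 77
Base - Z - P - K - J - Y: 31+17+11+18+8 = 85
Base - Z - Y - P - J - K: 31+18+15+7+18 = 89
Base - Z - Y - P - K - J: 31+18+15+11+18 = 93
Base - Z - Y - J - P - K: 31+18+8+7+11 = 75
Base - Z - Y - J - K - P: 31+18+8+18+11 = 86
Base - Z - Y - K - P - J: 31+18+10+11+7 = 77
Base - Z - Y - K - J - P: 31+18+10+18+7 = 84
Base - Z - J - P - Y - K: 31+10+7+15+10 = 73
Base - Z - J - P - K - Y: 31+10+7+11+10 = 69
… (106 more)
Base - Y - J - P - K - Z: 22+8+7+11+8 = 56  ← best
The minimum is 56.
One shortest path: Base → Y → J → P → K → Z.

56 — the minimum one-way total.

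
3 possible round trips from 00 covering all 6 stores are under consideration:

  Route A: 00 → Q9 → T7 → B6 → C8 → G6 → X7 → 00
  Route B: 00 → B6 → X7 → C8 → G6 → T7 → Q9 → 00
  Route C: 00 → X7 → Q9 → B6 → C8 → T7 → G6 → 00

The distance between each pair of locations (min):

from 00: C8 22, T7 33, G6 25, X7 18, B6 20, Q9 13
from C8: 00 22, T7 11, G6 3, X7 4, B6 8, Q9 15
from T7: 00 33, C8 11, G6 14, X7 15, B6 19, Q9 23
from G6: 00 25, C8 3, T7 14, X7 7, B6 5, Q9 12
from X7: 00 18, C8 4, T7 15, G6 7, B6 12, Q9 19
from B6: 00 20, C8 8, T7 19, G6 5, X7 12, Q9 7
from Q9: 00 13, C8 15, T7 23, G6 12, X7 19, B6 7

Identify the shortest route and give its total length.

Shortest is Route B, total 89 min.

Route A: 13 + 23 + 19 + 8 + 3 + 7 + 18 = 91
Route B: 20 + 12 + 4 + 3 + 14 + 23 + 13 = 89
Route C: 18 + 19 + 7 + 8 + 11 + 14 + 25 = 102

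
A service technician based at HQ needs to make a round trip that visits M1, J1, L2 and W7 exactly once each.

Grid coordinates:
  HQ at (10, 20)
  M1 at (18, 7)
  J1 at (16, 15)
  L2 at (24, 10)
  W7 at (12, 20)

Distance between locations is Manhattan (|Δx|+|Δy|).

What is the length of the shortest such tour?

Minimum total distance: 54.

HQ → M1 → J1 → L2 → W7 → HQ: 21+10+13+22+2 = 68
HQ → M1 → J1 → W7 → L2 → HQ: 21+10+9+22+24 = 86
HQ → M1 → L2 → J1 → W7 → HQ: 21+9+13+9+2 = 54
HQ → M1 → L2 → W7 → J1 → HQ: 21+9+22+9+11 = 72
HQ → M1 → W7 → J1 → L2 → HQ: 21+19+9+13+24 = 86
HQ → M1 → W7 → L2 → J1 → HQ: 21+19+22+13+11 = 86
HQ → J1 → M1 → L2 → W7 → HQ: 11+10+9+22+2 = 54
HQ → J1 → M1 → W7 → L2 → HQ: 11+10+19+22+24 = 86
HQ → J1 → L2 → M1 → W7 → HQ: 11+13+9+19+2 = 54
HQ → J1 → W7 → M1 → L2 → HQ: 11+9+19+9+24 = 72
HQ → L2 → M1 → J1 → W7 → HQ: 24+9+10+9+2 = 54
HQ → L2 → J1 → M1 → W7 → HQ: 24+13+10+19+2 = 68
The minimum is 54.
One optimal route: HQ → M1 → L2 → J1 → W7 → HQ (or its reverse).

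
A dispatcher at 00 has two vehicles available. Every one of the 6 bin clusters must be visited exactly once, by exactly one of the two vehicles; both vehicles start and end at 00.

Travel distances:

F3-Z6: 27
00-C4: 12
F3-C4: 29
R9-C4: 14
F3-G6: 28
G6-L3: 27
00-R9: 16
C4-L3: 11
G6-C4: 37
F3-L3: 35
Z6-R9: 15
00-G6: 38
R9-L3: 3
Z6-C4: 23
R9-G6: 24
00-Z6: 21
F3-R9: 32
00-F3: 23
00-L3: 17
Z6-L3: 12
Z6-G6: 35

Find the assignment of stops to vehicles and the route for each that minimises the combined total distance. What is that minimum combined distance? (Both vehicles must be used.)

Check every non-empty split of the stops between the two vehicles; for each half take its own optimal tour:
  {F3} + {Z6, R9, G6, C4, L3}: 46 + 106 = 152
  {Z6} + {F3, R9, G6, C4, L3}: 42 + 101 = 143
  {F3, Z6} + {R9, G6, C4, L3}: 71 + 88 = 159
  {R9} + {F3, Z6, G6, C4, L3}: 32 + 121 = 153
  {F3, R9} + {Z6, G6, C4, L3}: 71 + 106 = 177
  {Z6, R9} + {F3, G6, C4, L3}: 52 + 101 = 153
  … (31 splits in total)
  {C4} + {F3, Z6, R9, G6, L3}: 24 + 111 = 135  ← best
Best: vehicle 1 00 → C4 → 00 = 24; vehicle 2 00 → F3 → G6 → R9 → L3 → Z6 → 00 = 111; combined 135.

135 — the smallest possible combined total.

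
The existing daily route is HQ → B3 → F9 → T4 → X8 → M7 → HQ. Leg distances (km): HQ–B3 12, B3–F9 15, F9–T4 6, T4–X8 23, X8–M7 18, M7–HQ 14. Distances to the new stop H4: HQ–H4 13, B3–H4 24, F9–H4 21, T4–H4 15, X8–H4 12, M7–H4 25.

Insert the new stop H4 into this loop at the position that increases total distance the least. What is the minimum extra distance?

Insertion cost between consecutive stops i–j is d(i,H4) + d(H4,j) − d(i,j):
  between HQ and B3: 13 + 24 − 12 = 25
  between B3 and F9: 24 + 21 − 15 = 30
  between F9 and T4: 21 + 15 − 6 = 30
  between T4 and X8: 15 + 12 − 23 = 4
  between X8 and M7: 12 + 25 − 18 = 19
  between M7 and HQ: 25 + 13 − 14 = 24
Cheapest insertion is between T4 and X8, adding 4.
New total = 88 + 4 = 92.

Adding 4 km by placing H4 on the T4–X8 leg.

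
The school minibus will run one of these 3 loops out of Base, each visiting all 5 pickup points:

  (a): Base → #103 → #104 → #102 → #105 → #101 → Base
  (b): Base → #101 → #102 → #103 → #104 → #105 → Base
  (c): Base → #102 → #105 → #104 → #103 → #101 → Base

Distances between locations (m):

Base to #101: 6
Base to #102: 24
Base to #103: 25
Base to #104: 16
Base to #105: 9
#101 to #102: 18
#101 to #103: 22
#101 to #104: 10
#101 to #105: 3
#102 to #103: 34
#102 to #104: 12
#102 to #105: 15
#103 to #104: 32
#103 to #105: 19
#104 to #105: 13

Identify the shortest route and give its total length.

Shortest is (a), total 93 m.

(a): 25 + 32 + 12 + 15 + 3 + 6 = 93
(b): 6 + 18 + 34 + 32 + 13 + 9 = 112
(c): 24 + 15 + 13 + 32 + 22 + 6 = 112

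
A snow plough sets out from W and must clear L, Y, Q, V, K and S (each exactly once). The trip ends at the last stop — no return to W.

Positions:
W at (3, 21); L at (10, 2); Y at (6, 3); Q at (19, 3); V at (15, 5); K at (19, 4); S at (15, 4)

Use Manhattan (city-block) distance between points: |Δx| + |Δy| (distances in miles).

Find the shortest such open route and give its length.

There are 6! = 720 possible orderings.
W→L→Y→Q→V→K→S: 26+5+13+6+5+4 = 59
W→L→Y→Q→V→S→K: 26+5+13+6+1+4 = 55
W→L→Y→Q→K→V→S: 26+5+13+1+5+1 = 51
W→L→Y→Q→K→S→V: 26+5+13+1+4+1 = 50
W→L→Y→Q→S→V→K: 26+5+13+5+1+5 = 55
W→L→Y→Q→S→K→V: 26+5+13+5+4+5 = 58
W→L→Y→V→Q→K→S: 26+5+11+6+1+4 = 53
W→L→Y→V→Q→S→K: 26+5+11+6+5+4 = 57
… (712 more)
W→Y→L→V→S→K→Q: 21+5+8+1+4+1 = 40  ← best
The minimum is 40.
One shortest path: W → Y → L → V → S → K → Q.

Shortest open route: 40 miles.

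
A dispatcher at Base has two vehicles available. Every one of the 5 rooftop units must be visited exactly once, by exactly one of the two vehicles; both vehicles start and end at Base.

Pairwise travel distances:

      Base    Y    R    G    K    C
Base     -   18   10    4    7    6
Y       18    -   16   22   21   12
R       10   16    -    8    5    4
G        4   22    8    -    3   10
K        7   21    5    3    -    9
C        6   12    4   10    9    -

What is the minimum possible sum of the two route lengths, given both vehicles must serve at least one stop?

54 — the smallest possible combined total.

There are 2^4 − 1 = 15 ways to divide the 5 stops into two non-empty groups. For each, the best each vehicle can do is its own shortest tour through its group:
  {Y} + {R, G, K, C}: 36 + 22 = 58
  {R} + {Y, G, K, C}: 20 + 46 = 66
  {Y, R} + {G, K, C}: 44 + 22 = 66
  {G} + {Y, R, K, C}: 8 + 46 = 54
  {Y, G} + {R, K, C}: 44 + 22 = 66
  {R, G} + {Y, K, C}: 22 + 46 = 68
  … (15 splits in total)
Best: vehicle 1 Base → G → Base = 8; vehicle 2 Base → Y → C → R → K → Base = 46; combined 54.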